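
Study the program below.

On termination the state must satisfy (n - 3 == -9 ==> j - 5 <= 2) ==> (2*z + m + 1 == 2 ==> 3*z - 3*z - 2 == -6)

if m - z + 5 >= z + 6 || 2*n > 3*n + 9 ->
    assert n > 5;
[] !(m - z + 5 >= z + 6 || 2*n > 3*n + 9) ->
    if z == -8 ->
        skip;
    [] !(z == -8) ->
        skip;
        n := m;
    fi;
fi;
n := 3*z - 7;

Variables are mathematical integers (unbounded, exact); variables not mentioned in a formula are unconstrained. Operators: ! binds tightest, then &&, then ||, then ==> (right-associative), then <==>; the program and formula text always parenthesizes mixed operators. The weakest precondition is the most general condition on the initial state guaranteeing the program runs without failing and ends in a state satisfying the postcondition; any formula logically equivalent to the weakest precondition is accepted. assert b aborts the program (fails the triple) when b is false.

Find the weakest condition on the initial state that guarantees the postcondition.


Working backward. After the program, the postcondition (n - 3 == -9 ==> j - 5 <= 2) ==> (2*z + m + 1 == 2 ==> 3*z - 3*z - 2 == -6) must hold; in canonical form it is (n == -6 ==> j <= 7) ==> (!(m + 2*z == 1)).
Before n := 3*z - 7: (3*z == 1 ==> j <= 7) ==> (!(m + 2*z == 1))
Then branch requires n > 5 && ((3*z == 1 ==> j <= 7) ==> (!(m + 2*z == 1))); else branch requires (z == -8 ==> ((3*z == 1 ==> j <= 7) ==> (!(m + 2*z == 1)))) && ((!(z == -8)) ==> ((3*z == 1 ==> j <= 7) ==> (!(m + 2*z == 1)))).
Before the if: ((m >= 2*z + 1 || n < -9) ==> (n > 5 && ((3*z == 1 ==> j <= 7) ==> (!(m + 2*z == 1))))) && ((!(m >= 2*z + 1 || n < -9)) ==> ((z == -8 ==> ((3*z == 1 ==> j <= 7) ==> (!(m + 2*z == 1)))) && ((!(z == -8)) ==> ((3*z == 1 ==> j <= 7) ==> (!(m + 2*z == 1))))))
Answer: WP = ((m >= 2*z + 1 || n < -9) ==> (n > 5 && ((3*z == 1 ==> j <= 7) ==> (!(m + 2*z == 1))))) && ((!(m >= 2*z + 1 || n < -9)) ==> ((z == -8 ==> ((3*z == 1 ==> j <= 7) ==> (!(m + 2*z == 1)))) && ((!(z == -8)) ==> ((3*z == 1 ==> j <= 7) ==> (!(m + 2*z == 1))))))


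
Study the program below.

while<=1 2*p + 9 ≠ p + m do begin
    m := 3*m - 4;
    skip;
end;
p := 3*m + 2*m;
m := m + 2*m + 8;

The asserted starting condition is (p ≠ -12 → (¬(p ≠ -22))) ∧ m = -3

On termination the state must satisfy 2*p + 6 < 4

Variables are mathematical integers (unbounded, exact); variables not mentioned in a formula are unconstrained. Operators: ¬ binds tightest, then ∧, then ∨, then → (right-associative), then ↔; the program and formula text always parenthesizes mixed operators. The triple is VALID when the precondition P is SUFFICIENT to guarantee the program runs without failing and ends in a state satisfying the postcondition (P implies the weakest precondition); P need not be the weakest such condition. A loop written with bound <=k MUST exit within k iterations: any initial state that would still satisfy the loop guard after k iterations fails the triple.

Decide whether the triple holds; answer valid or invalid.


Working backward. After the program, the postcondition 2*p + 6 < 4 must hold; in canonical form it is 2*p < -2.
Before m := m + 2*m + 8: 2*p < -2
Before p := 3*m + 2*m: 10*m < -2
Before the loop (bound <=1), unroll the exhaustion recursion (WP_0 = exit-now case; WP_j = one more guarded iteration, up to j = 1):
  WP_0: (¬(p ≠ m - 9)) ∧ 10*m < -2
  WP_1: (p ≠ m - 9 → ((¬(p ≠ 3*m - 13)) ∧ 30*m < 38)) ∧ ((¬(p ≠ m - 9)) → 10*m < -2)
So before the loop: (p ≠ m - 9 → ((¬(p ≠ 3*m - 13)) ∧ 30*m < 38)) ∧ ((¬(p ≠ m - 9)) → 10*m < -2)
The weakest precondition is (p ≠ m - 9 → ((¬(p ≠ 3*m - 13)) ∧ 30*m < 38)) ∧ ((¬(p ≠ m - 9)) → 10*m < -2).
Check whether (p ≠ -12 → (¬(p ≠ -22))) ∧ m = -3 implies it.
Every state satisfying the precondition satisfies the weakest precondition: the implication holds.
Answer: valid


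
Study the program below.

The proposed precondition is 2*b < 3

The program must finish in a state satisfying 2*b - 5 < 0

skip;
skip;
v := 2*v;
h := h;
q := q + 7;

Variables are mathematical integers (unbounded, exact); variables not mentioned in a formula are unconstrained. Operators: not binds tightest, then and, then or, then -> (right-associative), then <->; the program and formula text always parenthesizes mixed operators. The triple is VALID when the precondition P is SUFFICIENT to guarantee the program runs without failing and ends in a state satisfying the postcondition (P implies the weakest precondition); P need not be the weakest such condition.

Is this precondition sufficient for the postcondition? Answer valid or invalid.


Working backward. After the program, the postcondition 2*b - 5 < 0 must hold; in canonical form it is 2*b < 5.
Before q := q + 7: 2*b < 5
Before h := h: 2*b < 5
Before v := 2*v: 2*b < 5
Before skip: 2*b < 5
Before skip: 2*b < 5
The weakest precondition is 2*b < 5.
Check whether 2*b < 3 implies it.
Every state satisfying the precondition satisfies the weakest precondition: the implication holds.
Answer: valid


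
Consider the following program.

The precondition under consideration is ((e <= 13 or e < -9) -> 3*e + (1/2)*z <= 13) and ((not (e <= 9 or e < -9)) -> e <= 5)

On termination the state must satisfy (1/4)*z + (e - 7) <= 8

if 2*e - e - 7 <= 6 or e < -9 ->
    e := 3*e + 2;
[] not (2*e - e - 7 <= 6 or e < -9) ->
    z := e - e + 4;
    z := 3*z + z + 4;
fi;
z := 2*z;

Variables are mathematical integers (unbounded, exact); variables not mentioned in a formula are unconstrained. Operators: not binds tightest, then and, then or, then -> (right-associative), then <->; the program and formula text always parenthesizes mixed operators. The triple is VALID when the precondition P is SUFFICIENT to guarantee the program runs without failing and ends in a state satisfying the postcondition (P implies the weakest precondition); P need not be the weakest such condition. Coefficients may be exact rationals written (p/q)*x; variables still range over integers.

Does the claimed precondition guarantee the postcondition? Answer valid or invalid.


Working backward. After the program, the postcondition (1/4)*z + (e - 7) <= 8 must hold; in canonical form it is e + (1/4)*z <= 15.
Before z := 2*z: e + (1/2)*z <= 15
Then branch requires 3*e + (1/2)*z <= 13; else branch requires e <= 5.
Before the if: ((e <= 13 or e < -9) -> 3*e + (1/2)*z <= 13) and ((not (e <= 13 or e < -9)) -> e <= 5)
The weakest precondition is ((e <= 13 or e < -9) -> 3*e + (1/2)*z <= 13) and ((not (e <= 13 or e < -9)) -> e <= 5).
Check whether ((e <= 13 or e < -9) -> 3*e + (1/2)*z <= 13) and ((not (e <= 9 or e < -9)) -> e <= 5) implies it.
Every state satisfying the precondition satisfies the weakest precondition: the implication holds.
Answer: valid


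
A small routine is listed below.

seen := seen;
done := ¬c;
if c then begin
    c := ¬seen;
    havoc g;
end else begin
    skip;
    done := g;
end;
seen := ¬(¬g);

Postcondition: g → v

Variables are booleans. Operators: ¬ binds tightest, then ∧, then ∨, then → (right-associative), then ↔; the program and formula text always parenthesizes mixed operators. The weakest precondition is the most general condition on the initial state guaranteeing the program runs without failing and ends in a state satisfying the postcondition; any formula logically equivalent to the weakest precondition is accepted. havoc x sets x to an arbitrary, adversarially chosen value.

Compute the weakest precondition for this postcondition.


Working backward. After the program, g → v must hold.
Before seen := ¬(¬g): g → v
Then branch requires v; else branch requires g → v.
Before the if: (c → v) ∧ ((¬c) → (g → v))
Before done := ¬c: (c → v) ∧ ((¬c) → (g → v))
Before seen := seen: (c → v) ∧ ((¬c) → (g → v))
Answer: WP = (c → v) ∧ ((¬c) → (g → v))


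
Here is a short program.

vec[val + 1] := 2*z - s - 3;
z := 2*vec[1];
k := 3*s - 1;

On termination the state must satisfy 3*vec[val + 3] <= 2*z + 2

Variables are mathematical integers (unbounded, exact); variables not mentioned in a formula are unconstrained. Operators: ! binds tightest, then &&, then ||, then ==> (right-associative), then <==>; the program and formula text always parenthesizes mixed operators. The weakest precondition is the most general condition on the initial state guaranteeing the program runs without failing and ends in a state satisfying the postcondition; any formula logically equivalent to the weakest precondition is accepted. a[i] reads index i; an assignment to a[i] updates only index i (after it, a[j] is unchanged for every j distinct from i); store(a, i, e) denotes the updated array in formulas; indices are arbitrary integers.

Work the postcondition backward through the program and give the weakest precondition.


Working backward. After the program, 3*vec[val + 3] <= 2*z + 2 must hold.
Before k := 3*s - 1: 3*vec[val + 3] <= 2*z + 2
Before z := 2*vec[1]: 3*vec[val + 3] <= 4*vec[1] + 2
Before vec[val + 1] := 2*z - s - 3: 3*store(vec, val + 1, -s + 2*z - 3)[val + 3] <= 4*store(vec, val + 1, -s + 2*z - 3)[1] + 2
Answer: WP = 3*store(vec, val + 1, -s + 2*z - 3)[val + 3] <= 4*store(vec, val + 1, -s + 2*z - 3)[1] + 2


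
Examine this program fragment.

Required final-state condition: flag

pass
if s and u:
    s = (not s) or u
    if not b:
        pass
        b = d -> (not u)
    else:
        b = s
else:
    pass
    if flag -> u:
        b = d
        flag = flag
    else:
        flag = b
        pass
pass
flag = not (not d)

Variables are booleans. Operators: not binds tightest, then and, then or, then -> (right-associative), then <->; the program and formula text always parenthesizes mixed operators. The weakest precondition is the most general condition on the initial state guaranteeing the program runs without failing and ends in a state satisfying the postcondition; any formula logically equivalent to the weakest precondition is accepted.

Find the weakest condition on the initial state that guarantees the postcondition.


Working backward. After the program, flag must hold.
Before flag := not (not d): d
Before skip: d
Then branch requires ((not b) -> d) and (b -> d); else branch requires ((flag -> u) -> d) and ((not (flag -> u)) -> d).
Before the if: ((s and u) -> (((not b) -> d) and (b -> d))) and ((not (s and u)) -> (((flag -> u) -> d) and ((not (flag -> u)) -> d)))
Before skip: ((s and u) -> (((not b) -> d) and (b -> d))) and ((not (s and u)) -> (((flag -> u) -> d) and ((not (flag -> u)) -> d)))
Answer: WP = ((s and u) -> (((not b) -> d) and (b -> d))) and ((not (s and u)) -> (((flag -> u) -> d) and ((not (flag -> u)) -> d)))


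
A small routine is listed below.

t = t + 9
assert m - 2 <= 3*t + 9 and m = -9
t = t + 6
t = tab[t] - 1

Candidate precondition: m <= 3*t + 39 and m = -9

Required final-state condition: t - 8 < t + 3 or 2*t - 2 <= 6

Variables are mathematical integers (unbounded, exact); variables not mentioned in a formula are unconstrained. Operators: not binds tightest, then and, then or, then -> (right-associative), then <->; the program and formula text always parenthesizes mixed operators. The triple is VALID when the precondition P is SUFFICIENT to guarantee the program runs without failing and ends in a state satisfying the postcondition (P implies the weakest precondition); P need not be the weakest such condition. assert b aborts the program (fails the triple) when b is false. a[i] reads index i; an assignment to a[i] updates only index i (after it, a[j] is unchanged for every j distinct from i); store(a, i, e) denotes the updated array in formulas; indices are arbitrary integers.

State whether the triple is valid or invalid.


Working backward. After the program, the postcondition t - 8 < t + 3 or 2*t - 2 <= 6 must hold; in canonical form it is true.
Before t := tab[t] - 1: true
Before t := t + 6: true
Before assert m - 2 <= 3*t + 9 and m = -9: m <= 3*t + 11 and m = -9
Before t := t + 9: m <= 3*t + 38 and m = -9
The weakest precondition is m <= 3*t + 38 and m = -9.
Check whether m <= 3*t + 39 and m = -9 implies it.
Countermodel: at the initial state m = -9, t = -16, the precondition holds but the weakest precondition fails.
Answer: invalid


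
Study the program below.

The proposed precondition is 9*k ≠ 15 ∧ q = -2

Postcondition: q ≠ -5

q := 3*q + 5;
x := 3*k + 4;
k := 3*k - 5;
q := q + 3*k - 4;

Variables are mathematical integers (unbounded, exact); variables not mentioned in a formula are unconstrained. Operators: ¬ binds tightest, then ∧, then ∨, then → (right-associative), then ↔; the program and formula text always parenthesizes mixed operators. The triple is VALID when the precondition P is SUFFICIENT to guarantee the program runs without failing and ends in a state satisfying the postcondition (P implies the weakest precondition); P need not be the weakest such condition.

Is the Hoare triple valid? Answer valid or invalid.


Working backward. After the program, q ≠ -5 must hold.
Before q := q + 3*k - 4: 3*k + q ≠ -1
Before k := 3*k - 5: 9*k + q ≠ 14
Before x := 3*k + 4: 9*k + q ≠ 14
Before q := 3*q + 5: 9*k + 3*q ≠ 9
The weakest precondition is 9*k + 3*q ≠ 9.
Check whether 9*k ≠ 15 ∧ q = -2 implies it.
Every state satisfying the precondition satisfies the weakest precondition: the implication holds.
Answer: valid


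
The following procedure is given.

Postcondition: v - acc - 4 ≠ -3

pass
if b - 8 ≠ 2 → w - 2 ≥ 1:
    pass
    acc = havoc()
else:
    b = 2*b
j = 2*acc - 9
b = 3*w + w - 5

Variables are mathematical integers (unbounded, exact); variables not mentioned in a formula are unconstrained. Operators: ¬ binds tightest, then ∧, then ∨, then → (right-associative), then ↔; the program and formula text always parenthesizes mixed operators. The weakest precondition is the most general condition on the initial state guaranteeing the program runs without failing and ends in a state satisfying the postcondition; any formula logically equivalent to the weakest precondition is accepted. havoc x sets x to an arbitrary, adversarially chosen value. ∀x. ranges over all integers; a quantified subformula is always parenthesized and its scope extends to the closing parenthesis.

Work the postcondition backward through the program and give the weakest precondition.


Working backward. After the program, the postcondition v - acc - 4 ≠ -3 must hold; in canonical form it is v ≠ acc + 1.
Before b := 3*w + w - 5: v ≠ acc + 1
Before j := 2*acc - 9: v ≠ acc + 1
Then branch requires ∀acc_1. v ≠ acc_1 + 1; else branch requires v ≠ acc + 1.
Before the if: ((b ≠ 10 → w ≥ 3) → (∀acc_1. v ≠ acc_1 + 1)) ∧ ((¬(b ≠ 10 → w ≥ 3)) → v ≠ acc + 1)
Before skip: ((b ≠ 10 → w ≥ 3) → (∀acc_1. v ≠ acc_1 + 1)) ∧ ((¬(b ≠ 10 → w ≥ 3)) → v ≠ acc + 1)
Answer: WP = ((b ≠ 10 → w ≥ 3) → (∀acc_1. v ≠ acc_1 + 1)) ∧ ((¬(b ≠ 10 → w ≥ 3)) → v ≠ acc + 1)


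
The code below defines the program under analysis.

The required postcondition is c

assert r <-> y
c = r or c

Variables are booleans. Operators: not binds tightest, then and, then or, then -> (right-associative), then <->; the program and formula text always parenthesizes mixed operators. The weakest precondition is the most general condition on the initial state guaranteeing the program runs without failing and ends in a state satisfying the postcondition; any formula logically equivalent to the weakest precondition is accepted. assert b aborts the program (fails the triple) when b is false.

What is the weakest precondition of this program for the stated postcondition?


Working backward. After the program, c must hold.
Before c := r or c: r or c
Before assert r <-> y: (r <-> y) and (r or c)
Answer: WP = (r <-> y) and (r or c)


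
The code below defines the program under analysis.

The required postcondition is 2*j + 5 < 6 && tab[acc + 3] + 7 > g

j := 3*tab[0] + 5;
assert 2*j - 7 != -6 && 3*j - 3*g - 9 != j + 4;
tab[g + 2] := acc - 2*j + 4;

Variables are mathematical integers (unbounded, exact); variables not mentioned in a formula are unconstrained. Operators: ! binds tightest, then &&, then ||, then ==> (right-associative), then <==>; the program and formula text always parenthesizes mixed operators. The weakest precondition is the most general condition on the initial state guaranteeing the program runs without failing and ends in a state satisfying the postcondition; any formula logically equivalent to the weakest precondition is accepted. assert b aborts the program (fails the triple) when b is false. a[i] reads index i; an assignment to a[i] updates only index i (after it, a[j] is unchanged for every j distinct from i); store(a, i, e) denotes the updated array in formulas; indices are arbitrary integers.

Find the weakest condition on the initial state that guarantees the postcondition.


Working backward. After the program, the postcondition 2*j + 5 < 6 && tab[acc + 3] + 7 > g must hold; in canonical form it is 2*j < 1 && tab[acc + 3] > g - 7.
Before tab[g + 2] := acc - 2*j + 4: 2*j < 1 && store(tab, g + 2, acc - 2*j + 4)[acc + 3] > g - 7
Before assert 2*j - 7 != -6 && 3*j - 3*g - 9 != j + 4: 2*j != 1 && 2*j != 3*g + 13 && 2*j < 1 && store(tab, g + 2, acc - 2*j + 4)[acc + 3] > g - 7
Before j := 3*tab[0] + 5: 6*tab[0] != -9 && 6*tab[0] != 3*g + 3 && 6*tab[0] < -9 && store(tab, g + 2, -6*tab[0] + acc - 6)[acc + 3] > g - 7
Answer: WP = 6*tab[0] != -9 && 6*tab[0] != 3*g + 3 && 6*tab[0] < -9 && store(tab, g + 2, -6*tab[0] + acc - 6)[acc + 3] > g - 7


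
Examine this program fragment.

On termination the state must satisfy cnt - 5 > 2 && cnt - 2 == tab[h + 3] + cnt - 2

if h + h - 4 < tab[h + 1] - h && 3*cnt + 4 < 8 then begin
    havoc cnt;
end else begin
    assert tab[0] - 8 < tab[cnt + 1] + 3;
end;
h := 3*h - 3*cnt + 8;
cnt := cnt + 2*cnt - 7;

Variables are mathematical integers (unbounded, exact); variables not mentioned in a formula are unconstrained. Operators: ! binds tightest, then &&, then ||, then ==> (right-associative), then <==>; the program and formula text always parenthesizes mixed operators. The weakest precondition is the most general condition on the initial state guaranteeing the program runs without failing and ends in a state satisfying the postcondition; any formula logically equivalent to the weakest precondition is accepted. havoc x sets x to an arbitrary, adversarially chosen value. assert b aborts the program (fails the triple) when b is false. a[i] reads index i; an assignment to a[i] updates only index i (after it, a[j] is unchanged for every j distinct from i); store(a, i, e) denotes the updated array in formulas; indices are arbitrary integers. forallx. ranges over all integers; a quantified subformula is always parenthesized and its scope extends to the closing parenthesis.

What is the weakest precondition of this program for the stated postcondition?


Working backward. After the program, the postcondition cnt - 5 > 2 && cnt - 2 == tab[h + 3] + cnt - 2 must hold; in canonical form it is cnt > 7 && tab[h + 3] == 0.
Before cnt := cnt + 2*cnt - 7: 3*cnt > 14 && tab[h + 3] == 0
Before h := 3*h - 3*cnt + 8: 3*cnt > 14 && tab[-3*cnt + 3*h + 11] == 0
Then branch requires forall cnt_1. (3*cnt_1 > 14 && tab[-3*cnt_1 + 3*h + 11] == 0); else branch requires tab[0] < tab[cnt + 1] + 11 && 3*cnt > 14 && tab[-3*cnt + 3*h + 11] == 0.
Before the if: ((3*h < tab[h + 1] + 4 && 3*cnt < 4) ==> (forall cnt_1. (3*cnt_1 > 14 && tab[-3*cnt_1 + 3*h + 11] == 0))) && ((!(3*h < tab[h + 1] + 4 && 3*cnt < 4)) ==> (tab[0] < tab[cnt + 1] + 11 && 3*cnt > 14 && tab[-3*cnt + 3*h + 11] == 0))
Answer: WP = ((3*h < tab[h + 1] + 4 && 3*cnt < 4) ==> (forall cnt_1. (3*cnt_1 > 14 && tab[-3*cnt_1 + 3*h + 11] == 0))) && ((!(3*h < tab[h + 1] + 4 && 3*cnt < 4)) ==> (tab[0] < tab[cnt + 1] + 11 && 3*cnt > 14 && tab[-3*cnt + 3*h + 11] == 0))


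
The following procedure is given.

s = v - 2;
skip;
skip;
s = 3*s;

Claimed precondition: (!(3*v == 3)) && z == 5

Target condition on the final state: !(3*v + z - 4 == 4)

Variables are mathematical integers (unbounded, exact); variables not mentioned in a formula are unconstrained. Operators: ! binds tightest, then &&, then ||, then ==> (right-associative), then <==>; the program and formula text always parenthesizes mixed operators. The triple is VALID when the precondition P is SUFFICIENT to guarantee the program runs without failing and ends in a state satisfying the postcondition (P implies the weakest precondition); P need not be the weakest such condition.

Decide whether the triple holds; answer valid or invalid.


Working backward. After the program, the postcondition !(3*v + z - 4 == 4) must hold; in canonical form it is !(3*v + z == 8).
Before s := 3*s: !(3*v + z == 8)
Before skip: !(3*v + z == 8)
Before skip: !(3*v + z == 8)
Before s := v - 2: !(3*v + z == 8)
The weakest precondition is !(3*v + z == 8).
Check whether (!(3*v == 3)) && z == 5 implies it.
Every state satisfying the precondition satisfies the weakest precondition: the implication holds.
Answer: valid


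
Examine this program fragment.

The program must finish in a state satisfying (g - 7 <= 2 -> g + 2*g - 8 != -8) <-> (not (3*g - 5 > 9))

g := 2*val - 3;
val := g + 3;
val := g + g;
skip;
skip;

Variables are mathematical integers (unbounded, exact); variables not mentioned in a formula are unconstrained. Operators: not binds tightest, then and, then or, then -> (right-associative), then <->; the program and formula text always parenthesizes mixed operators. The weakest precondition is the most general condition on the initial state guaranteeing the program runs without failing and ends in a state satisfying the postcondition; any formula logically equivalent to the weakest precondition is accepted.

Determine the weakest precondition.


Working backward. After the program, the postcondition (g - 7 <= 2 -> g + 2*g - 8 != -8) <-> (not (3*g - 5 > 9)) must hold; in canonical form it is (g <= 9 -> 3*g != 0) <-> (not (3*g > 14)).
Before skip: (g <= 9 -> 3*g != 0) <-> (not (3*g > 14))
Before skip: (g <= 9 -> 3*g != 0) <-> (not (3*g > 14))
Before val := g + g: (g <= 9 -> 3*g != 0) <-> (not (3*g > 14))
Before val := g + 3: (g <= 9 -> 3*g != 0) <-> (not (3*g > 14))
Before g := 2*val - 3: (2*val <= 12 -> 6*val != 9) <-> (not (6*val > 23))
Answer: WP = (2*val <= 12 -> 6*val != 9) <-> (not (6*val > 23))


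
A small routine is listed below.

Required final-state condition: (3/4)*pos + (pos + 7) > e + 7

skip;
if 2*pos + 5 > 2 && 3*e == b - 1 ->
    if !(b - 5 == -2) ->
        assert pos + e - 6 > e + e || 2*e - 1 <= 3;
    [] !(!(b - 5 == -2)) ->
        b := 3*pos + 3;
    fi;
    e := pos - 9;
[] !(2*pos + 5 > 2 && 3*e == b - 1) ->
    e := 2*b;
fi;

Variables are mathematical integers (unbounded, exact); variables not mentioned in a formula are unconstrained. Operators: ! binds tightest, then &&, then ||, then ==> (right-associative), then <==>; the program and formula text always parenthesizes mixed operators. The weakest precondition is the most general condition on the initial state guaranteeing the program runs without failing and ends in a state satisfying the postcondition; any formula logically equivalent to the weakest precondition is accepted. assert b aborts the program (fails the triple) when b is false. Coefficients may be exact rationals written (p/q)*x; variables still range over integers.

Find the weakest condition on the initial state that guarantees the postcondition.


Working backward. After the program, the postcondition (3/4)*pos + (pos + 7) > e + 7 must hold; in canonical form it is (7/4)*pos > e.
Then branch requires ((!(b == 3)) ==> ((pos > e + 6 || 2*e <= 4) && (3/4)*pos > -9)) && (b == 3 ==> (3/4)*pos > -9); else branch requires (7/4)*pos > 2*b.
Before the if: ((2*pos > -3 && 3*e == b - 1) ==> (((!(b == 3)) ==> ((pos > e + 6 || 2*e <= 4) && (3/4)*pos > -9)) && (b == 3 ==> (3/4)*pos > -9))) && ((!(2*pos > -3 && 3*e == b - 1)) ==> (7/4)*pos > 2*b)
Before skip: ((2*pos > -3 && 3*e == b - 1) ==> (((!(b == 3)) ==> ((pos > e + 6 || 2*e <= 4) && (3/4)*pos > -9)) && (b == 3 ==> (3/4)*pos > -9))) && ((!(2*pos > -3 && 3*e == b - 1)) ==> (7/4)*pos > 2*b)
Answer: WP = ((2*pos > -3 && 3*e == b - 1) ==> (((!(b == 3)) ==> ((pos > e + 6 || 2*e <= 4) && (3/4)*pos > -9)) && (b == 3 ==> (3/4)*pos > -9))) && ((!(2*pos > -3 && 3*e == b - 1)) ==> (7/4)*pos > 2*b)


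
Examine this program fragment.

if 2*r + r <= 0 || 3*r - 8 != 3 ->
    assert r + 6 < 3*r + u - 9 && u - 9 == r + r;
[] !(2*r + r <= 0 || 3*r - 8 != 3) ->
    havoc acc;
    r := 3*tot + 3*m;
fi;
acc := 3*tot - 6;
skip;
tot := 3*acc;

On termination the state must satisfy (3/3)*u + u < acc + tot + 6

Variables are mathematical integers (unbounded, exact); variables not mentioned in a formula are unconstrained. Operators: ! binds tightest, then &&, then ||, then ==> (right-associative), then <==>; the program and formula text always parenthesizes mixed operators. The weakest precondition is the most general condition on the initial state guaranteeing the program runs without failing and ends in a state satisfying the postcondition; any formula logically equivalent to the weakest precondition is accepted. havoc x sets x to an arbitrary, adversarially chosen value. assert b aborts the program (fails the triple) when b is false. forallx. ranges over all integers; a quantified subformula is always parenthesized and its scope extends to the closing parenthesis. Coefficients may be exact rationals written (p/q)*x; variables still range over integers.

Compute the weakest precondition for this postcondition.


Working backward. After the program, the postcondition (3/3)*u + u < acc + tot + 6 must hold; in canonical form it is 2*u < acc + tot + 6.
Before tot := 3*acc: 2*u < 4*acc + 6
Before skip: 2*u < 4*acc + 6
Before acc := 3*tot - 6: 2*u < 12*tot - 18
Then branch requires 2*r + u > 15 && u == 2*r + 9 && 2*u < 12*tot - 18; else branch requires 2*u < 12*tot - 18.
Before the if: ((3*r <= 0 || 3*r != 11) ==> (2*r + u > 15 && u == 2*r + 9 && 2*u < 12*tot - 18)) && ((!(3*r <= 0 || 3*r != 11)) ==> 2*u < 12*tot - 18)
Answer: WP = ((3*r <= 0 || 3*r != 11) ==> (2*r + u > 15 && u == 2*r + 9 && 2*u < 12*tot - 18)) && ((!(3*r <= 0 || 3*r != 11)) ==> 2*u < 12*tot - 18)


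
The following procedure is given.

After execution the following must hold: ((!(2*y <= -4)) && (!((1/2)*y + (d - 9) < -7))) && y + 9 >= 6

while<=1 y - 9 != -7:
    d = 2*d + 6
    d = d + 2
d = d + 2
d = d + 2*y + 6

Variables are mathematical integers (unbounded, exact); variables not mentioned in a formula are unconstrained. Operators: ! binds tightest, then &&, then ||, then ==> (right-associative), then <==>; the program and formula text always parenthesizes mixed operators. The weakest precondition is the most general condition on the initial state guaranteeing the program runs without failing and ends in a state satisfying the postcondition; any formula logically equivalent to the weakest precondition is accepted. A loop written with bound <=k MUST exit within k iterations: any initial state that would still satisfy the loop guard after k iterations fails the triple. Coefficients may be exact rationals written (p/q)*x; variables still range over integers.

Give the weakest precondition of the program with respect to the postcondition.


Working backward. After the program, the postcondition ((!(2*y <= -4)) && (!((1/2)*y + (d - 9) < -7))) && y + 9 >= 6 must hold; in canonical form it is (!(2*y <= -4)) && (!(d + (1/2)*y < 2)) && y >= -3.
Before d := d + 2*y + 6: (!(2*y <= -4)) && (!(d + (5/2)*y < -4)) && y >= -3
Before d := d + 2: (!(2*y <= -4)) && (!(d + (5/2)*y < -6)) && y >= -3
Before the loop (bound <=1), unroll the exhaustion recursion (WP_0 = exit-now case; WP_j = one more guarded iteration, up to j = 1):
  WP_0: (!(y != 2)) && (!(2*y <= -4)) && (!(d + (5/2)*y < -6)) && y >= -3
  WP_1: (y != 2 ==> ((!(y != 2)) && (!(2*y <= -4)) && (!(2*d + (5/2)*y < -14)) && y >= -3)) && ((!(y != 2)) ==> ((!(2*y <= -4)) && (!(d + (5/2)*y < -6)) && y >= -3))
So before the loop: (y != 2 ==> ((!(y != 2)) && (!(2*y <= -4)) && (!(2*d + (5/2)*y < -14)) && y >= -3)) && ((!(y != 2)) ==> ((!(2*y <= -4)) && (!(d + (5/2)*y < -6)) && y >= -3))
Answer: WP = (y != 2 ==> ((!(y != 2)) && (!(2*y <= -4)) && (!(2*d + (5/2)*y < -14)) && y >= -3)) && ((!(y != 2)) ==> ((!(2*y <= -4)) && (!(d + (5/2)*y < -6)) && y >= -3))


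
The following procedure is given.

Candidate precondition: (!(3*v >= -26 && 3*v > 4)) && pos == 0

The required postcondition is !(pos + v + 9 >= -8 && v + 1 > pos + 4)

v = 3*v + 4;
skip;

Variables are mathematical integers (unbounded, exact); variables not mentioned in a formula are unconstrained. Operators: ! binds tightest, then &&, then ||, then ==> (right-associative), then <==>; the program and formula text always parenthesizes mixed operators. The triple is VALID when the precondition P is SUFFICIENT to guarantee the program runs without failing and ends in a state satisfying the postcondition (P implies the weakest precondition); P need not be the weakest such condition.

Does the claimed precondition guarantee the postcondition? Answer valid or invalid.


Working backward. After the program, the postcondition !(pos + v + 9 >= -8 && v + 1 > pos + 4) must hold; in canonical form it is !(pos + v >= -17 && v > pos + 3).
Before skip: !(pos + v >= -17 && v > pos + 3)
Before v := 3*v + 4: !(pos + 3*v >= -21 && 3*v > pos - 1)
The weakest precondition is !(pos + 3*v >= -21 && 3*v > pos - 1).
Check whether (!(3*v >= -26 && 3*v > 4)) && pos == 0 implies it.
Countermodel: at the initial state pos = 0, v = 0, the precondition holds but the weakest precondition fails.
Answer: invalid


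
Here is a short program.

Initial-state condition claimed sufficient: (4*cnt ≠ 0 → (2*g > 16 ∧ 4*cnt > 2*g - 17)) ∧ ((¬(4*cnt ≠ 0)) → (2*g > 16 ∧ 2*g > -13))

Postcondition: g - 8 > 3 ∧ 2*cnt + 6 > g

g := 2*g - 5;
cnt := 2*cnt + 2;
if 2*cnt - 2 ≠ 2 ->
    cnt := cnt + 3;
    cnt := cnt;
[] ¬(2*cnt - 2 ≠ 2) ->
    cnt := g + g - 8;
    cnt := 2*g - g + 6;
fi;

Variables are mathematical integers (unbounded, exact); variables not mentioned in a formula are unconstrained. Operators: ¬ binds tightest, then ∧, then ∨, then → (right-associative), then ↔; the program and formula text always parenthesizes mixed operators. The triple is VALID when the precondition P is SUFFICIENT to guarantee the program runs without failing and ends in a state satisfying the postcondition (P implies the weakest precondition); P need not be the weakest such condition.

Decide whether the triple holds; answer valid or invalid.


Working backward. After the program, the postcondition g - 8 > 3 ∧ 2*cnt + 6 > g must hold; in canonical form it is g > 11 ∧ 2*cnt > g - 6.
Then branch requires g > 11 ∧ 2*cnt > g - 12; else branch requires g > 11 ∧ g > -18.
Before the if: (2*cnt ≠ 4 → (g > 11 ∧ 2*cnt > g - 12)) ∧ ((¬(2*cnt ≠ 4)) → (g > 11 ∧ g > -18))
Before cnt := 2*cnt + 2: (4*cnt ≠ 0 → (g > 11 ∧ 4*cnt > g - 16)) ∧ ((¬(4*cnt ≠ 0)) → (g > 11 ∧ g > -18))
Before g := 2*g - 5: (4*cnt ≠ 0 → (2*g > 16 ∧ 4*cnt > 2*g - 21)) ∧ ((¬(4*cnt ≠ 0)) → (2*g > 16 ∧ 2*g > -13))
The weakest precondition is (4*cnt ≠ 0 → (2*g > 16 ∧ 4*cnt > 2*g - 21)) ∧ ((¬(4*cnt ≠ 0)) → (2*g > 16 ∧ 2*g > -13)).
Check whether (4*cnt ≠ 0 → (2*g > 16 ∧ 4*cnt > 2*g - 17)) ∧ ((¬(4*cnt ≠ 0)) → (2*g > 16 ∧ 2*g > -13)) implies it.
Every state satisfying the precondition satisfies the weakest precondition: the implication holds.
Answer: valid


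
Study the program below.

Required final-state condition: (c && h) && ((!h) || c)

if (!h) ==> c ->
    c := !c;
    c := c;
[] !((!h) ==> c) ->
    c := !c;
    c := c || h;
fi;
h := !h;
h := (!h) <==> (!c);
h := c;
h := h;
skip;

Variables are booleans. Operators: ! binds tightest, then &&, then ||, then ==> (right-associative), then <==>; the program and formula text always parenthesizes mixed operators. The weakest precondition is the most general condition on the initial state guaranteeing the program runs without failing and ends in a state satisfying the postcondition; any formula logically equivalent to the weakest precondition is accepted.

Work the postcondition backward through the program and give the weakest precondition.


Working backward. After the program, the postcondition (c && h) && ((!h) || c) must hold; in canonical form it is c && h && ((!h) || c).
Before skip: c && h && ((!h) || c)
Before h := h: c && h && ((!h) || c)
Before h := c: c
Before h := (!h) <==> (!c): c
Before h := !h: c
Then branch requires !c; else branch requires (!c) || h.
Before the if: (((!h) ==> c) ==> (!c)) && ((!((!h) ==> c)) ==> ((!c) || h))
Answer: WP = (((!h) ==> c) ==> (!c)) && ((!((!h) ==> c)) ==> ((!c) || h))


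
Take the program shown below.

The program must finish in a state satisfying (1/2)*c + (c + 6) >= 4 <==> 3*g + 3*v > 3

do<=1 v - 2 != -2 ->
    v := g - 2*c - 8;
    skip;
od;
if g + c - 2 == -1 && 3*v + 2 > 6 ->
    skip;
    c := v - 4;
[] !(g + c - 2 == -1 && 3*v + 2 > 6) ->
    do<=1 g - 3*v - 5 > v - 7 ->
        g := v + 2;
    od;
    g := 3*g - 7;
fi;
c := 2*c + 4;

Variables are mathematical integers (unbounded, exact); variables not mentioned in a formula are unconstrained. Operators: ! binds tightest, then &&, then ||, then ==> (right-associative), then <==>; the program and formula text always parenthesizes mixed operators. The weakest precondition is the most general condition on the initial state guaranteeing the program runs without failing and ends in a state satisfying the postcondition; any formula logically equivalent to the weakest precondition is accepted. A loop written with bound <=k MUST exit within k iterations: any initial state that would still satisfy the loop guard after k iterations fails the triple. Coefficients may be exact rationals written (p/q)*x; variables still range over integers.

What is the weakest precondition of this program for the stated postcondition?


Working backward. After the program, the postcondition (1/2)*c + (c + 6) >= 4 <==> 3*g + 3*v > 3 must hold; in canonical form it is (3/2)*c >= -2 <==> 3*g + 3*v > 3.
Before c := 2*c + 4: 3*c >= -8 <==> 3*g + 3*v > 3
Then branch requires 3*v >= 4 <==> 3*g + 3*v > 3; else branch requires (g > 4*v - 2 ==> ((!(3*v < 4)) && (3*c >= -8 <==> 12*v > 6))) && ((!(g > 4*v - 2)) ==> (3*c >= -8 <==> 9*g + 3*v > 24)).
Before the if: ((c + g == 1 && 3*v > 4) ==> (3*v >= 4 <==> 3*g + 3*v > 3)) && ((!(c + g == 1 && 3*v > 4)) ==> ((g > 4*v - 2 ==> ((!(3*v < 4)) && (3*c >= -8 <==> 12*v > 6))) && ((!(g > 4*v - 2)) ==> (3*c >= -8 <==> 9*g + 3*v > 24))))
Before the loop (bound <=1), unroll the exhaustion recursion (WP_0 = exit-now case; WP_j = one more guarded iteration, up to j = 1):
  WP_0: (!(v != 0)) && ((c + g == 1 && 3*v > 4) ==> (3*v >= 4 <==> 3*g + 3*v > 3)) && ((!(c + g == 1 && 3*v > 4)) ==> ((g > 4*v - 2 ==> ((!(3*v < 4)) && (3*c >= -8 <==> 12*v > 6))) && ((!(g > 4*v - 2)) ==> (3*c >= -8 <==> 9*g + 3*v > 24))))
  WP_1: (v != 0 ==> ((!(g != 2*c + 8)) && ((c + g == 1 && 3*g > 6*c + 28) ==> (3*g >= 6*c + 28 <==> 6*g > 6*c + 27)) && ((!(c + g == 1 && 3*g > 6*c + 28)) ==> ((8*c > 3*g - 34 ==> ((!(3*g < 6*c + 28)) && (3*c >= -8 <==> 12*g > 24*c + 102))) && ((!(8*c > 3*g - 34)) ==> (3*c >= -8 <==> 12*g > 6*c + 48)))))) && ((!(v != 0)) ==> (((c + g == 1 && 3*v > 4) ==> (3*v >= 4 <==> 3*g + 3*v > 3)) && ((!(c + g == 1 && 3*v > 4)) ==> ((g > 4*v - 2 ==> ((!(3*v < 4)) && (3*c >= -8 <==> 12*v > 6))) && ((!(g > 4*v - 2)) ==> (3*c >= -8 <==> 9*g + 3*v > 24))))))
So before the loop: (v != 0 ==> ((!(g != 2*c + 8)) && ((c + g == 1 && 3*g > 6*c + 28) ==> (3*g >= 6*c + 28 <==> 6*g > 6*c + 27)) && ((!(c + g == 1 && 3*g > 6*c + 28)) ==> ((8*c > 3*g - 34 ==> ((!(3*g < 6*c + 28)) && (3*c >= -8 <==> 12*g > 24*c + 102))) && ((!(8*c > 3*g - 34)) ==> (3*c >= -8 <==> 12*g > 6*c + 48)))))) && ((!(v != 0)) ==> (((c + g == 1 && 3*v > 4) ==> (3*v >= 4 <==> 3*g + 3*v > 3)) && ((!(c + g == 1 && 3*v > 4)) ==> ((g > 4*v - 2 ==> ((!(3*v < 4)) && (3*c >= -8 <==> 12*v > 6))) && ((!(g > 4*v - 2)) ==> (3*c >= -8 <==> 9*g + 3*v > 24))))))
Answer: WP = (v != 0 ==> ((!(g != 2*c + 8)) && ((c + g == 1 && 3*g > 6*c + 28) ==> (3*g >= 6*c + 28 <==> 6*g > 6*c + 27)) && ((!(c + g == 1 && 3*g > 6*c + 28)) ==> ((8*c > 3*g - 34 ==> ((!(3*g < 6*c + 28)) && (3*c >= -8 <==> 12*g > 24*c + 102))) && ((!(8*c > 3*g - 34)) ==> (3*c >= -8 <==> 12*g > 6*c + 48)))))) && ((!(v != 0)) ==> (((c + g == 1 && 3*v > 4) ==> (3*v >= 4 <==> 3*g + 3*v > 3)) && ((!(c + g == 1 && 3*v > 4)) ==> ((g > 4*v - 2 ==> ((!(3*v < 4)) && (3*c >= -8 <==> 12*v > 6))) && ((!(g > 4*v - 2)) ==> (3*c >= -8 <==> 9*g + 3*v > 24))))))


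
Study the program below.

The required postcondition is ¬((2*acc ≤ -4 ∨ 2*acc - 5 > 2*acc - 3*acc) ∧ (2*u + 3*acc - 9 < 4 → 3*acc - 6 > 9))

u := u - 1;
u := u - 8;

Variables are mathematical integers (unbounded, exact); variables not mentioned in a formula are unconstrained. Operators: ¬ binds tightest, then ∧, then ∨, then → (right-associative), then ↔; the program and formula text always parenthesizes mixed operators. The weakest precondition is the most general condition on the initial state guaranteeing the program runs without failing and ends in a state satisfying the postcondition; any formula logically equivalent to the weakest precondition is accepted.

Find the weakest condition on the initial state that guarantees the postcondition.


Working backward. After the program, the postcondition ¬((2*acc ≤ -4 ∨ 2*acc - 5 > 2*acc - 3*acc) ∧ (2*u + 3*acc - 9 < 4 → 3*acc - 6 > 9)) must hold; in canonical form it is ¬((2*acc ≤ -4 ∨ 3*acc > 5) ∧ (3*acc + 2*u < 13 → 3*acc > 15)).
Before u := u - 8: ¬((2*acc ≤ -4 ∨ 3*acc > 5) ∧ (3*acc + 2*u < 29 → 3*acc > 15))
Before u := u - 1: ¬((2*acc ≤ -4 ∨ 3*acc > 5) ∧ (3*acc + 2*u < 31 → 3*acc > 15))
Answer: WP = ¬((2*acc ≤ -4 ∨ 3*acc > 5) ∧ (3*acc + 2*u < 31 → 3*acc > 15))


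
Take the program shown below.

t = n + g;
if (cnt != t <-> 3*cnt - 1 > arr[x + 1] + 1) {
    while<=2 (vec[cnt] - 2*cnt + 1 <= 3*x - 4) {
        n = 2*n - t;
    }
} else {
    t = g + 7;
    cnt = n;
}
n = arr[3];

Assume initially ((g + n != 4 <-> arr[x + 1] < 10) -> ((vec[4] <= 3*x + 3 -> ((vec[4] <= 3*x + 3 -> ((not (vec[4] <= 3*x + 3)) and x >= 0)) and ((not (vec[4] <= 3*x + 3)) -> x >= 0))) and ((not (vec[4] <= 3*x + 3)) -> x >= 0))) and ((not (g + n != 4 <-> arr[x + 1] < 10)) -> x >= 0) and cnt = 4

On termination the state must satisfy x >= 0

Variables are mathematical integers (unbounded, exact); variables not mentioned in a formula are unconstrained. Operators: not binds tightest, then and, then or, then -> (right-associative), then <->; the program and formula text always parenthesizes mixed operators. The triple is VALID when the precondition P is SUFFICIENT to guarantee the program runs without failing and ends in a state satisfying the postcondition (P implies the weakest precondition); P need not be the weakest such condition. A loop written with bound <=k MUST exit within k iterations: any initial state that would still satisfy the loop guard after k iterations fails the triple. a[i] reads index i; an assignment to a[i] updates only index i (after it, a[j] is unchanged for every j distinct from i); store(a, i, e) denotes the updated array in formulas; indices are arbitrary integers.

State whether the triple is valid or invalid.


Working backward. After the program, x >= 0 must hold.
Before n := arr[3]: x >= 0
Then branch requires (vec[cnt] <= 2*cnt + 3*x - 5 -> ((vec[cnt] <= 2*cnt + 3*x - 5 -> ((not (vec[cnt] <= 2*cnt + 3*x - 5)) and x >= 0)) and ((not (vec[cnt] <= 2*cnt + 3*x - 5)) -> x >= 0))) and ((not (vec[cnt] <= 2*cnt + 3*x - 5)) -> x >= 0); else branch requires x >= 0.
Before the if: ((cnt != t <-> 3*cnt > arr[x + 1] + 2) -> ((vec[cnt] <= 2*cnt + 3*x - 5 -> ((vec[cnt] <= 2*cnt + 3*x - 5 -> ((not (vec[cnt] <= 2*cnt + 3*x - 5)) and x >= 0)) and ((not (vec[cnt] <= 2*cnt + 3*x - 5)) -> x >= 0))) and ((not (vec[cnt] <= 2*cnt + 3*x - 5)) -> x >= 0))) and ((not (cnt != t <-> 3*cnt > arr[x + 1] + 2)) -> x >= 0)
Before t := n + g: ((cnt != g + n <-> 3*cnt > arr[x + 1] + 2) -> ((vec[cnt] <= 2*cnt + 3*x - 5 -> ((vec[cnt] <= 2*cnt + 3*x - 5 -> ((not (vec[cnt] <= 2*cnt + 3*x - 5)) and x >= 0)) and ((not (vec[cnt] <= 2*cnt + 3*x - 5)) -> x >= 0))) and ((not (vec[cnt] <= 2*cnt + 3*x - 5)) -> x >= 0))) and ((not (cnt != g + n <-> 3*cnt > arr[x + 1] + 2)) -> x >= 0)
The weakest precondition is ((cnt != g + n <-> 3*cnt > arr[x + 1] + 2) -> ((vec[cnt] <= 2*cnt + 3*x - 5 -> ((vec[cnt] <= 2*cnt + 3*x - 5 -> ((not (vec[cnt] <= 2*cnt + 3*x - 5)) and x >= 0)) and ((not (vec[cnt] <= 2*cnt + 3*x - 5)) -> x >= 0))) and ((not (vec[cnt] <= 2*cnt + 3*x - 5)) -> x >= 0))) and ((not (cnt != g + n <-> 3*cnt > arr[x + 1] + 2)) -> x >= 0).
Check whether ((g + n != 4 <-> arr[x + 1] < 10) -> ((vec[4] <= 3*x + 3 -> ((vec[4] <= 3*x + 3 -> ((not (vec[4] <= 3*x + 3)) and x >= 0)) and ((not (vec[4] <= 3*x + 3)) -> x >= 0))) and ((not (vec[4] <= 3*x + 3)) -> x >= 0))) and ((not (g + n != 4 <-> arr[x + 1] < 10)) -> x >= 0) and cnt = 4 implies it.
Every state satisfying the precondition satisfies the weakest precondition: the implication holds.
Answer: valid
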